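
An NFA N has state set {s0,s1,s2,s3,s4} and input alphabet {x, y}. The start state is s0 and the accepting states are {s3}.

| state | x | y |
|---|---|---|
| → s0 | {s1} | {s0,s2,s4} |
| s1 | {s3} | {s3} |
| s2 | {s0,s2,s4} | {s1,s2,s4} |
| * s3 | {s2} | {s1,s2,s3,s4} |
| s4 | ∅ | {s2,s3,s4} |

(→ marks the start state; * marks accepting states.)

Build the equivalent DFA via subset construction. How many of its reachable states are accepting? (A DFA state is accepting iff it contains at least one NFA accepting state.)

4

Start state of the DFA: {s0}.
{s0} --x--> {s1}  [new]
{s0} --y--> {s0,s2,s4}  [new]
{s1} --x--> {s3}  [new]
{s1} --y--> {s3}  [seen]
{s0,s2,s4} --x--> {s0,s1,s2,s4}  [new]
{s0,s2,s4} --y--> {s0,s1,s2,s3,s4}  [new]
{s3} --x--> {s2}  [new]
{s3} --y--> {s1,s2,s3,s4}  [new]
{s0,s1,s2,s4} --x--> {s0,s1,s2,s3,s4}  [seen]
{s0,s1,s2,s4} --y--> {s0,s1,s2,s3,s4}  [seen]
{s0,s1,s2,s3,s4} --x--> {s0,s1,s2,s3,s4}  [seen]
{s0,s1,s2,s3,s4} --y--> {s0,s1,s2,s3,s4}  [seen]
{s2} --x--> {s0,s2,s4}  [seen]
{s2} --y--> {s1,s2,s4}  [new]
{s1,s2,s3,s4} --x--> {s0,s2,s3,s4}  [new]
{s1,s2,s3,s4} --y--> {s1,s2,s3,s4}  [seen]
{s1,s2,s4} --x--> {s0,s2,s3,s4}  [seen]
{s1,s2,s4} --y--> {s1,s2,s3,s4}  [seen]
{s0,s2,s3,s4} --x--> {s0,s1,s2,s4}  [seen]
{s0,s2,s3,s4} --y--> {s0,s1,s2,s3,s4}  [seen]
Reachable DFA states: {s0}, {s1}, {s0,s2,s4}, {s3}, {s0,s1,s2,s4}, {s0,s1,s2,s3,s4}, {s2}, {s1,s2,s3,s4}, {s1,s2,s4}, {s0,s2,s3,s4}.
Accepting DFA states (contain an NFA accepting state): {s3}, {s0,s1,s2,s3,s4}, {s1,s2,s3,s4}, {s0,s2,s3,s4}.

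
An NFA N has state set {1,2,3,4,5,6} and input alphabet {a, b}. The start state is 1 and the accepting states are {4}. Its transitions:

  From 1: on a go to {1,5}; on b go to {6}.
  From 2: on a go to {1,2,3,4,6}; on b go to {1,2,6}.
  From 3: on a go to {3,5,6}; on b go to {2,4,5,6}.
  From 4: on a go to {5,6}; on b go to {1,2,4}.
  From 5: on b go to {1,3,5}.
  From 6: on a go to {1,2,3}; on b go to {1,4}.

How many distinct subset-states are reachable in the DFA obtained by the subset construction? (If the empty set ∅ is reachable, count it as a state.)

13

Start state of the DFA: {1}.
{1} --a--> {1,5}  [new]
{1} --b--> {6}  [new]
{1,5} --a--> {1,5}  [seen]
{1,5} --b--> {1,3,5,6}  [new]
{6} --a--> {1,2,3}  [new]
{6} --b--> {1,4}  [new]
{1,3,5,6} --a--> {1,2,3,5,6}  [new]
{1,3,5,6} --b--> {1,2,3,4,5,6}  [new]
{1,2,3} --a--> {1,2,3,4,5,6}  [seen]
{1,2,3} --b--> {1,2,4,5,6}  [new]
{1,4} --a--> {1,5,6}  [new]
{1,4} --b--> {1,2,4,6}  [new]
{1,2,3,5,6} --a--> {1,2,3,4,5,6}  [seen]
{1,2,3,5,6} --b--> {1,2,3,4,5,6}  [seen]
{1,2,3,4,5,6} --a--> {1,2,3,4,5,6}  [seen]
{1,2,3,4,5,6} --b--> {1,2,3,4,5,6}  [seen]
{1,2,4,5,6} --a--> {1,2,3,4,5,6}  [seen]
{1,2,4,5,6} --b--> {1,2,3,4,5,6}  [seen]
{1,5,6} --a--> {1,2,3,5}  [new]
{1,5,6} --b--> {1,3,4,5,6}  [new]
{1,2,4,6} --a--> {1,2,3,4,5,6}  [seen]
{1,2,4,6} --b--> {1,2,4,6}  [seen]
{1,2,3,5} --a--> {1,2,3,4,5,6}  [seen]
{1,2,3,5} --b--> {1,2,3,4,5,6}  [seen]
{1,3,4,5,6} --a--> {1,2,3,5,6}  [seen]
{1,3,4,5,6} --b--> {1,2,3,4,5,6}  [seen]
Reachable DFA states: {1}, {1,5}, {6}, {1,3,5,6}, {1,2,3}, {1,4}, {1,2,3,5,6}, {1,2,3,4,5,6}, {1,2,4,5,6}, {1,5,6}, {1,2,4,6}, {1,2,3,5}, {1,3,4,5,6}.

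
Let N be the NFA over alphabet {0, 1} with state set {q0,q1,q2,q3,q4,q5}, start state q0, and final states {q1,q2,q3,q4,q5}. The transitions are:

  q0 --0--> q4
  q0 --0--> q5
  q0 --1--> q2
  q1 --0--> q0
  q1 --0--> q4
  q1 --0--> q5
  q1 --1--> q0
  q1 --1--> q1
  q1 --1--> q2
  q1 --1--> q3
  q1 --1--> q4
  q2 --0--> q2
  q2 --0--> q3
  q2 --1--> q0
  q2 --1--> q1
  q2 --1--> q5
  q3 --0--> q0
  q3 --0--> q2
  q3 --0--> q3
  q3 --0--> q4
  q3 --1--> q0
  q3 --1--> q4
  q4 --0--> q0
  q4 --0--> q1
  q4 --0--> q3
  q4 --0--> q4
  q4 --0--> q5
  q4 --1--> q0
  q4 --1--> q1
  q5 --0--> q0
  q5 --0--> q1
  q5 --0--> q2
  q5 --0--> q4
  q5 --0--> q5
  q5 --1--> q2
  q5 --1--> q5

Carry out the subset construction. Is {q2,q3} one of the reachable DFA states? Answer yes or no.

yes

Start state of the DFA: {q0}.
{q0} --0--> {q4,q5}  [new]
{q0} --1--> {q2}  [new]
{q4,q5} --0--> {q0,q1,q2,q3,q4,q5}  [new]
{q4,q5} --1--> {q0,q1,q2,q5}  [new]
{q2} --0--> {q2,q3}  [new]
{q2} --1--> {q0,q1,q5}  [new]
{q0,q1,q2,q3,q4,q5} --0--> {q0,q1,q2,q3,q4,q5}  [seen]
{q0,q1,q2,q3,q4,q5} --1--> {q0,q1,q2,q3,q4,q5}  [seen]
{q0,q1,q2,q5} --0--> {q0,q1,q2,q3,q4,q5}  [seen]
{q0,q1,q2,q5} --1--> {q0,q1,q2,q3,q4,q5}  [seen]
{q2,q3} --0--> {q0,q2,q3,q4}  [new]
{q2,q3} --1--> {q0,q1,q4,q5}  [new]
{q0,q1,q5} --0--> {q0,q1,q2,q4,q5}  [new]
{q0,q1,q5} --1--> {q0,q1,q2,q3,q4,q5}  [seen]
{q0,q2,q3,q4} --0--> {q0,q1,q2,q3,q4,q5}  [seen]
{q0,q2,q3,q4} --1--> {q0,q1,q2,q4,q5}  [seen]
{q0,q1,q4,q5} --0--> {q0,q1,q2,q3,q4,q5}  [seen]
{q0,q1,q4,q5} --1--> {q0,q1,q2,q3,q4,q5}  [seen]
{q0,q1,q2,q4,q5} --0--> {q0,q1,q2,q3,q4,q5}  [seen]
{q0,q1,q2,q4,q5} --1--> {q0,q1,q2,q3,q4,q5}  [seen]
Reachable DFA states: {q0}, {q4,q5}, {q2}, {q0,q1,q2,q3,q4,q5}, {q0,q1,q2,q5}, {q2,q3}, {q0,q1,q5}, {q0,q2,q3,q4}, {q0,q1,q4,q5}, {q0,q1,q2,q4,q5}.
{q2,q3} is among them.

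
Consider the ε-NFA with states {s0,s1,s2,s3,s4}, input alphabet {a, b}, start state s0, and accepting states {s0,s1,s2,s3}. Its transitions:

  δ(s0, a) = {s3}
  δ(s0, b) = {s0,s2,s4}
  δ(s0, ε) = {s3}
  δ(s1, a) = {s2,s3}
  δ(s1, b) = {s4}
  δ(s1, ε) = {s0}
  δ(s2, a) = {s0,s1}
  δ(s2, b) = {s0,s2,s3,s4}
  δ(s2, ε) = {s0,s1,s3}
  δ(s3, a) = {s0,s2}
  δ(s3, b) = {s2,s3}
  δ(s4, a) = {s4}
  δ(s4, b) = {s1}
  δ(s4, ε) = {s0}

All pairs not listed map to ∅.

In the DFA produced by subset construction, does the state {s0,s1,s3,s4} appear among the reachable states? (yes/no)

no

Start state of the DFA: {s0,s3} (ε-closure of the NFA start).
{s0,s3} --a--> {s0,s1,s2,s3}  [new]
{s0,s3} --b--> {s0,s1,s2,s3,s4}  [new]
{s0,s1,s2,s3} --a--> {s0,s1,s2,s3}  [seen]
{s0,s1,s2,s3} --b--> {s0,s1,s2,s3,s4}  [seen]
{s0,s1,s2,s3,s4} --a--> {s0,s1,s2,s3,s4}  [seen]
{s0,s1,s2,s3,s4} --b--> {s0,s1,s2,s3,s4}  [seen]
Reachable DFA states: {s0,s3}, {s0,s1,s2,s3}, {s0,s1,s2,s3,s4}.
{s0,s1,s3,s4} is not among them.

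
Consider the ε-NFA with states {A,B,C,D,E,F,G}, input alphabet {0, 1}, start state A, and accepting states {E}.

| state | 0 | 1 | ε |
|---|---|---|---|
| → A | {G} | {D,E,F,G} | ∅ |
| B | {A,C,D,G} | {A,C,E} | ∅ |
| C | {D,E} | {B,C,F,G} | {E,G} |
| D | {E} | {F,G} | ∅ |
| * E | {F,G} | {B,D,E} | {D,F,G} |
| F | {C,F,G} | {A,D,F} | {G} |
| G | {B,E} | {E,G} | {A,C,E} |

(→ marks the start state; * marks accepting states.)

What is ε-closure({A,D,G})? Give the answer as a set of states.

{A,C,D,E,F,G}

Begin with {A,D,G}.
G →ε {A,C,E}; add C, E.
E →ε {D,F,G}; add F.
ε-closure = {A,C,D,E,F,G}.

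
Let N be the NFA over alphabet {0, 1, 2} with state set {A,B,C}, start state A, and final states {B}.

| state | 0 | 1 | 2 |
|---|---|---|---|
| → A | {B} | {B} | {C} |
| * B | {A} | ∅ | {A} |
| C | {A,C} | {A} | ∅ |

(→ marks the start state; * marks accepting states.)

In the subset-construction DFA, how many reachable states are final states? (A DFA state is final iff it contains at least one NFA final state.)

Start state of the DFA: {A}.
{A} --0--> {B}  [new]
{A} --1--> {B}  [seen]
{A} --2--> {C}  [new]
{B} --0--> {A}  [seen]
{B} --1--> ∅  [new]
{B} --2--> {A}  [seen]
{C} --0--> {A,C}  [new]
{C} --1--> {A}  [seen]
{C} --2--> ∅  [seen]
∅ --0--> ∅  [seen]
∅ --1--> ∅  [seen]
∅ --2--> ∅  [seen]
{A,C} --0--> {A,B,C}  [new]
{A,C} --1--> {A,B}  [new]
{A,C} --2--> {C}  [seen]
{A,B,C} --0--> {A,B,C}  [seen]
{A,B,C} --1--> {A,B}  [seen]
{A,B,C} --2--> {A,C}  [seen]
{A,B} --0--> {A,B}  [seen]
{A,B} --1--> {B}  [seen]
{A,B} --2--> {A,C}  [seen]
Reachable DFA states: {A}, {B}, {C}, ∅, {A,C}, {A,B,C}, {A,B}.
Accepting DFA states (contain an NFA accepting state): {B}, {A,B,C}, {A,B}.

3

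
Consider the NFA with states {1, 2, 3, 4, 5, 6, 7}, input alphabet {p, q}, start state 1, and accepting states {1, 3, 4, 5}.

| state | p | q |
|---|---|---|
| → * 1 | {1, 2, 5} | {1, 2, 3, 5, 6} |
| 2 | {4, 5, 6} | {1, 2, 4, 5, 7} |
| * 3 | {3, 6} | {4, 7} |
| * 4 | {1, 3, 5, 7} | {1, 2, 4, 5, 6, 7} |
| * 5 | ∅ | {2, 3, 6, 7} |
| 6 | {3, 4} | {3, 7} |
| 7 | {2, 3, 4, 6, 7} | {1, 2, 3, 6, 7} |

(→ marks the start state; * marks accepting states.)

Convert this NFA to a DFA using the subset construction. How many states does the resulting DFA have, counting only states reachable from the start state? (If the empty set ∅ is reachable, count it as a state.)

6

Start state of the DFA: {1}.
{1} --p--> {1, 2, 5}  [new]
{1} --q--> {1, 2, 3, 5, 6}  [new]
{1, 2, 5} --p--> {1, 2, 4, 5, 6}  [new]
{1, 2, 5} --q--> {1, 2, 3, 4, 5, 6, 7}  [new]
{1, 2, 3, 5, 6} --p--> {1, 2, 3, 4, 5, 6}  [new]
{1, 2, 3, 5, 6} --q--> {1, 2, 3, 4, 5, 6, 7}  [seen]
{1, 2, 4, 5, 6} --p--> {1, 2, 3, 4, 5, 6, 7}  [seen]
{1, 2, 4, 5, 6} --q--> {1, 2, 3, 4, 5, 6, 7}  [seen]
{1, 2, 3, 4, 5, 6, 7} --p--> {1, 2, 3, 4, 5, 6, 7}  [seen]
{1, 2, 3, 4, 5, 6, 7} --q--> {1, 2, 3, 4, 5, 6, 7}  [seen]
{1, 2, 3, 4, 5, 6} --p--> {1, 2, 3, 4, 5, 6, 7}  [seen]
{1, 2, 3, 4, 5, 6} --q--> {1, 2, 3, 4, 5, 6, 7}  [seen]
Reachable DFA states: {1}, {1, 2, 5}, {1, 2, 3, 5, 6}, {1, 2, 4, 5, 6}, {1, 2, 3, 4, 5, 6, 7}, {1, 2, 3, 4, 5, 6}.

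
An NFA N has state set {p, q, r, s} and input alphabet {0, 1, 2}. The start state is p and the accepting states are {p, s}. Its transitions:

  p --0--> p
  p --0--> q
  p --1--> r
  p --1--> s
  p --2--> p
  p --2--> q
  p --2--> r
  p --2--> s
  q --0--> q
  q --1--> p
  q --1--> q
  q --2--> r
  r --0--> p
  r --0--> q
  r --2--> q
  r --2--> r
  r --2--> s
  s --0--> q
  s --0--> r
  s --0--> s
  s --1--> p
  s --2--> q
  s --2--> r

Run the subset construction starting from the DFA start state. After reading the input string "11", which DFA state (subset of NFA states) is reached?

{p}

Start: {p}.
δ(p,1) = {r, s}.
Union: {r, s}.
After 1: {r, s}.
δ(r,1) = ∅; δ(s,1) = {p}.
Union: {p}.
After 1: {p}.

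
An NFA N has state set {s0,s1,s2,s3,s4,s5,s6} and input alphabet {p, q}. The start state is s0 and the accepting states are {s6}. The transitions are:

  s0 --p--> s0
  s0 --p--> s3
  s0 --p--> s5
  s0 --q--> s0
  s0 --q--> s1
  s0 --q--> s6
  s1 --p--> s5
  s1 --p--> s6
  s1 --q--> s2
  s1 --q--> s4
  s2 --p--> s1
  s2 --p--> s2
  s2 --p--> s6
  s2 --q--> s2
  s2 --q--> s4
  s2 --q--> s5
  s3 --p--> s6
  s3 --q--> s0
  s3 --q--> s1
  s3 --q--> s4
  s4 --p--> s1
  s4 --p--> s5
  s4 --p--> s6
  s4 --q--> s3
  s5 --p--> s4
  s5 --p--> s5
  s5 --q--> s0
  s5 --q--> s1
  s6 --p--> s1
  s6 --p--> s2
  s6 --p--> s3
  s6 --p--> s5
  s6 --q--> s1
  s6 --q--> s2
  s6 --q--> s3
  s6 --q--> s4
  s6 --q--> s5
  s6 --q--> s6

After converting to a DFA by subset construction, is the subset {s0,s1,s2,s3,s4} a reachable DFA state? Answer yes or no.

Start state of the DFA: {s0}.
{s0} --p--> {s0,s3,s5}  [new]
{s0} --q--> {s0,s1,s6}  [new]
{s0,s3,s5} --p--> {s0,s3,s4,s5,s6}  [new]
{s0,s3,s5} --q--> {s0,s1,s4,s6}  [new]
{s0,s1,s6} --p--> {s0,s1,s2,s3,s5,s6}  [new]
{s0,s1,s6} --q--> {s0,s1,s2,s3,s4,s5,s6}  [new]
{s0,s3,s4,s5,s6} --p--> {s0,s1,s2,s3,s4,s5,s6}  [seen]
{s0,s3,s4,s5,s6} --q--> {s0,s1,s2,s3,s4,s5,s6}  [seen]
{s0,s1,s4,s6} --p--> {s0,s1,s2,s3,s5,s6}  [seen]
{s0,s1,s4,s6} --q--> {s0,s1,s2,s3,s4,s5,s6}  [seen]
{s0,s1,s2,s3,s5,s6} --p--> {s0,s1,s2,s3,s4,s5,s6}  [seen]
{s0,s1,s2,s3,s5,s6} --q--> {s0,s1,s2,s3,s4,s5,s6}  [seen]
{s0,s1,s2,s3,s4,s5,s6} --p--> {s0,s1,s2,s3,s4,s5,s6}  [seen]
{s0,s1,s2,s3,s4,s5,s6} --q--> {s0,s1,s2,s3,s4,s5,s6}  [seen]
Reachable DFA states: {s0}, {s0,s3,s5}, {s0,s1,s6}, {s0,s3,s4,s5,s6}, {s0,s1,s4,s6}, {s0,s1,s2,s3,s5,s6}, {s0,s1,s2,s3,s4,s5,s6}.
{s0,s1,s2,s3,s4} is not among them.

no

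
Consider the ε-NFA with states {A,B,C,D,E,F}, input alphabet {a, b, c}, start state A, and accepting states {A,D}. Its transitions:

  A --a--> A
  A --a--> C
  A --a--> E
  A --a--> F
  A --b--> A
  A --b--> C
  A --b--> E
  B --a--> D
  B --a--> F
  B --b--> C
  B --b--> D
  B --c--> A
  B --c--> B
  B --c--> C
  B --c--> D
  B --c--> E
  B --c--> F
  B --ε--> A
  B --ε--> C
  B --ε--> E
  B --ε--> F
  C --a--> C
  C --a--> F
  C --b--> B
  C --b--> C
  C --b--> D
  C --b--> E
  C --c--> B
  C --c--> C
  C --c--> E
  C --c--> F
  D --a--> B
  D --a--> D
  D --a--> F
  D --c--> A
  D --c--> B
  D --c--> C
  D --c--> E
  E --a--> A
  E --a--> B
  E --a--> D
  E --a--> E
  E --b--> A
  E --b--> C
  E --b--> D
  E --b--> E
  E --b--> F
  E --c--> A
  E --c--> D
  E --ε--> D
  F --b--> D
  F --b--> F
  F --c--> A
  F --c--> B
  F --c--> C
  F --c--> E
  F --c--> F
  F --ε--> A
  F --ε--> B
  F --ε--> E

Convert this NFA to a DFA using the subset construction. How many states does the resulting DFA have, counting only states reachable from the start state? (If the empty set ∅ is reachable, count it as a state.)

Start state of the DFA: {A} (ε-closure of the NFA start).
{A} --a--> {A,B,C,D,E,F}  [new]
{A} --b--> {A,C,D,E}  [new]
{A} --c--> ∅  [new]
{A,B,C,D,E,F} --a--> {A,B,C,D,E,F}  [seen]
{A,B,C,D,E,F} --b--> {A,B,C,D,E,F}  [seen]
{A,B,C,D,E,F} --c--> {A,B,C,D,E,F}  [seen]
{A,C,D,E} --a--> {A,B,C,D,E,F}  [seen]
{A,C,D,E} --b--> {A,B,C,D,E,F}  [seen]
{A,C,D,E} --c--> {A,B,C,D,E,F}  [seen]
∅ --a--> ∅  [seen]
∅ --b--> ∅  [seen]
∅ --c--> ∅  [seen]
Reachable DFA states: {A}, {A,B,C,D,E,F}, {A,C,D,E}, ∅.

4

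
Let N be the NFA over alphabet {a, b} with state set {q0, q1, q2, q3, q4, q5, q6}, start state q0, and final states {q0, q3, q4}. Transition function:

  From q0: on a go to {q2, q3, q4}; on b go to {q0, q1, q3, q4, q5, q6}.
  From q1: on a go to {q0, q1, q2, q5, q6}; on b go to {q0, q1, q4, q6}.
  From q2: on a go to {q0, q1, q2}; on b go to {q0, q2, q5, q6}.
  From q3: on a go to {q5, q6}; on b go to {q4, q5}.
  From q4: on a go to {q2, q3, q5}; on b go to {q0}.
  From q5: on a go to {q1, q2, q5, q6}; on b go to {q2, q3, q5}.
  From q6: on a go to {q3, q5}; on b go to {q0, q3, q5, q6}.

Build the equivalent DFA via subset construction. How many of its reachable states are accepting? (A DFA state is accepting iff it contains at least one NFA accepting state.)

6

Start state of the DFA: {q0}.
{q0} --a--> {q2, q3, q4}  [new]
{q0} --b--> {q0, q1, q3, q4, q5, q6}  [new]
{q2, q3, q4} --a--> {q0, q1, q2, q3, q5, q6}  [new]
{q2, q3, q4} --b--> {q0, q2, q4, q5, q6}  [new]
{q0, q1, q3, q4, q5, q6} --a--> {q0, q1, q2, q3, q4, q5, q6}  [new]
{q0, q1, q3, q4, q5, q6} --b--> {q0, q1, q2, q3, q4, q5, q6}  [seen]
{q0, q1, q2, q3, q5, q6} --a--> {q0, q1, q2, q3, q4, q5, q6}  [seen]
{q0, q1, q2, q3, q5, q6} --b--> {q0, q1, q2, q3, q4, q5, q6}  [seen]
{q0, q2, q4, q5, q6} --a--> {q0, q1, q2, q3, q4, q5, q6}  [seen]
{q0, q2, q4, q5, q6} --b--> {q0, q1, q2, q3, q4, q5, q6}  [seen]
{q0, q1, q2, q3, q4, q5, q6} --a--> {q0, q1, q2, q3, q4, q5, q6}  [seen]
{q0, q1, q2, q3, q4, q5, q6} --b--> {q0, q1, q2, q3, q4, q5, q6}  [seen]
Reachable DFA states: {q0}, {q2, q3, q4}, {q0, q1, q3, q4, q5, q6}, {q0, q1, q2, q3, q5, q6}, {q0, q2, q4, q5, q6}, {q0, q1, q2, q3, q4, q5, q6}.
Accepting DFA states (contain an NFA accepting state): {q0}, {q2, q3, q4}, {q0, q1, q3, q4, q5, q6}, {q0, q1, q2, q3, q5, q6}, {q0, q2, q4, q5, q6}, {q0, q1, q2, q3, q4, q5, q6}.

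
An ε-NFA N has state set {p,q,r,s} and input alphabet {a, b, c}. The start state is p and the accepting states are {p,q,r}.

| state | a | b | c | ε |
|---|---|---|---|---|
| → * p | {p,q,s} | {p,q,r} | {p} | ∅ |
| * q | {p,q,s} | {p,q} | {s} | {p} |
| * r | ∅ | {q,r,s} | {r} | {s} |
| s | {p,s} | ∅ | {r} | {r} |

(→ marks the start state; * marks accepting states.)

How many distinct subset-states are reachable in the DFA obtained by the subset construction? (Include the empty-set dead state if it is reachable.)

3

Start state of the DFA: {p} (ε-closure of the NFA start).
{p} --a--> {p,q,r,s}  [new]
{p} --b--> {p,q,r,s}  [seen]
{p} --c--> {p}  [seen]
{p,q,r,s} --a--> {p,q,r,s}  [seen]
{p,q,r,s} --b--> {p,q,r,s}  [seen]
{p,q,r,s} --c--> {p,r,s}  [new]
{p,r,s} --a--> {p,q,r,s}  [seen]
{p,r,s} --b--> {p,q,r,s}  [seen]
{p,r,s} --c--> {p,r,s}  [seen]
Reachable DFA states: {p}, {p,q,r,s}, {p,r,s}.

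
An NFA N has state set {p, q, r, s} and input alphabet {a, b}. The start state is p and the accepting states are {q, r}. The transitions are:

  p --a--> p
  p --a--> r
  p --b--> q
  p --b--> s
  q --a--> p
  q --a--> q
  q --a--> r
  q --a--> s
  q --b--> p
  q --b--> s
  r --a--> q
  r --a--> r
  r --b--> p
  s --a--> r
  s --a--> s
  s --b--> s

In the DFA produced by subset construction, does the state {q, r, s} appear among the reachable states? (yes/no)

Start state of the DFA: {p}.
{p} --a--> {p, r}  [new]
{p} --b--> {q, s}  [new]
{p, r} --a--> {p, q, r}  [new]
{p, r} --b--> {p, q, s}  [new]
{q, s} --a--> {p, q, r, s}  [new]
{q, s} --b--> {p, s}  [new]
{p, q, r} --a--> {p, q, r, s}  [seen]
{p, q, r} --b--> {p, q, s}  [seen]
{p, q, s} --a--> {p, q, r, s}  [seen]
{p, q, s} --b--> {p, q, s}  [seen]
{p, q, r, s} --a--> {p, q, r, s}  [seen]
{p, q, r, s} --b--> {p, q, s}  [seen]
{p, s} --a--> {p, r, s}  [new]
{p, s} --b--> {q, s}  [seen]
{p, r, s} --a--> {p, q, r, s}  [seen]
{p, r, s} --b--> {p, q, s}  [seen]
Reachable DFA states: {p}, {p, r}, {q, s}, {p, q, r}, {p, q, s}, {p, q, r, s}, {p, s}, {p, r, s}.
{q, r, s} is not among them.

no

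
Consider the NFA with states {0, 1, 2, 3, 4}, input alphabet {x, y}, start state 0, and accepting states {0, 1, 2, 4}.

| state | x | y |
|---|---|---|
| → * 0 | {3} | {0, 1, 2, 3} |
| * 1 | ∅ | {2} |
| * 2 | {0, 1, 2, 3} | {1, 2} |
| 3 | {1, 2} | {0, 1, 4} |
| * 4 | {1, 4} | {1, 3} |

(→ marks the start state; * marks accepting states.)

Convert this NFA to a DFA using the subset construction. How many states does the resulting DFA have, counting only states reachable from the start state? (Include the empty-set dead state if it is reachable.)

Start state of the DFA: {0}.
{0} --x--> {3}  [new]
{0} --y--> {0, 1, 2, 3}  [new]
{3} --x--> {1, 2}  [new]
{3} --y--> {0, 1, 4}  [new]
{0, 1, 2, 3} --x--> {0, 1, 2, 3}  [seen]
{0, 1, 2, 3} --y--> {0, 1, 2, 3, 4}  [new]
{1, 2} --x--> {0, 1, 2, 3}  [seen]
{1, 2} --y--> {1, 2}  [seen]
{0, 1, 4} --x--> {1, 3, 4}  [new]
{0, 1, 4} --y--> {0, 1, 2, 3}  [seen]
{0, 1, 2, 3, 4} --x--> {0, 1, 2, 3, 4}  [seen]
{0, 1, 2, 3, 4} --y--> {0, 1, 2, 3, 4}  [seen]
{1, 3, 4} --x--> {1, 2, 4}  [new]
{1, 3, 4} --y--> {0, 1, 2, 3, 4}  [seen]
{1, 2, 4} --x--> {0, 1, 2, 3, 4}  [seen]
{1, 2, 4} --y--> {1, 2, 3}  [new]
{1, 2, 3} --x--> {0, 1, 2, 3}  [seen]
{1, 2, 3} --y--> {0, 1, 2, 4}  [new]
{0, 1, 2, 4} --x--> {0, 1, 2, 3, 4}  [seen]
{0, 1, 2, 4} --y--> {0, 1, 2, 3}  [seen]
Reachable DFA states: {0}, {3}, {0, 1, 2, 3}, {1, 2}, {0, 1, 4}, {0, 1, 2, 3, 4}, {1, 3, 4}, {1, 2, 4}, {1, 2, 3}, {0, 1, 2, 4}.

10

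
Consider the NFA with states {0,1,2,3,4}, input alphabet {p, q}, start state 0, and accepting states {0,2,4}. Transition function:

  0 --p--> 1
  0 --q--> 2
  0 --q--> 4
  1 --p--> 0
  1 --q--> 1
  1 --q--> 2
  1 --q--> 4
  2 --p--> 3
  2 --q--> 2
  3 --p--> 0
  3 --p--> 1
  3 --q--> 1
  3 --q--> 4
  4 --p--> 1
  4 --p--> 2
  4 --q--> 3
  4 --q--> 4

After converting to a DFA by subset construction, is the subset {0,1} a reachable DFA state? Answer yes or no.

yes

Start state of the DFA: {0}.
{0} --p--> {1}  [new]
{0} --q--> {2,4}  [new]
{1} --p--> {0}  [seen]
{1} --q--> {1,2,4}  [new]
{2,4} --p--> {1,2,3}  [new]
{2,4} --q--> {2,3,4}  [new]
{1,2,4} --p--> {0,1,2,3}  [new]
{1,2,4} --q--> {1,2,3,4}  [new]
{1,2,3} --p--> {0,1,3}  [new]
{1,2,3} --q--> {1,2,4}  [seen]
{2,3,4} --p--> {0,1,2,3}  [seen]
{2,3,4} --q--> {1,2,3,4}  [seen]
{0,1,2,3} --p--> {0,1,3}  [seen]
{0,1,2,3} --q--> {1,2,4}  [seen]
{1,2,3,4} --p--> {0,1,2,3}  [seen]
{1,2,3,4} --q--> {1,2,3,4}  [seen]
{0,1,3} --p--> {0,1}  [new]
{0,1,3} --q--> {1,2,4}  [seen]
{0,1} --p--> {0,1}  [seen]
{0,1} --q--> {1,2,4}  [seen]
Reachable DFA states: {0}, {1}, {2,4}, {1,2,4}, {1,2,3}, {2,3,4}, {0,1,2,3}, {1,2,3,4}, {0,1,3}, {0,1}.
{0,1} is among them.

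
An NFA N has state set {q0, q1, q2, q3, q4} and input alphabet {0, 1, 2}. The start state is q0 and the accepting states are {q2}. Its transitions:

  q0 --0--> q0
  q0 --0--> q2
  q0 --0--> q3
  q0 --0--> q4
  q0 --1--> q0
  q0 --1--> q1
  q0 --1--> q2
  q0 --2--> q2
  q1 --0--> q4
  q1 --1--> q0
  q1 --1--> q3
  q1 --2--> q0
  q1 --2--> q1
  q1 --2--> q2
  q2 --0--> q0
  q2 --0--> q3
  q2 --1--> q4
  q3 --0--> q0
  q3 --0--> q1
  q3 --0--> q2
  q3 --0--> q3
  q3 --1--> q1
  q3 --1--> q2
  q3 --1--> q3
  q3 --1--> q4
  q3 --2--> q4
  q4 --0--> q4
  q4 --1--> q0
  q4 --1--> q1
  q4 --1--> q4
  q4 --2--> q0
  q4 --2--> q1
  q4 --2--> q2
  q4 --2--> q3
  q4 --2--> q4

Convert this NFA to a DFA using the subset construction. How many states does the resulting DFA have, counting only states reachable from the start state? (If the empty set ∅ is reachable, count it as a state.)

Start state of the DFA: {q0}.
{q0} --0--> {q0, q2, q3, q4}  [new]
{q0} --1--> {q0, q1, q2}  [new]
{q0} --2--> {q2}  [new]
{q0, q2, q3, q4} --0--> {q0, q1, q2, q3, q4}  [new]
{q0, q2, q3, q4} --1--> {q0, q1, q2, q3, q4}  [seen]
{q0, q2, q3, q4} --2--> {q0, q1, q2, q3, q4}  [seen]
{q0, q1, q2} --0--> {q0, q2, q3, q4}  [seen]
{q0, q1, q2} --1--> {q0, q1, q2, q3, q4}  [seen]
{q0, q1, q2} --2--> {q0, q1, q2}  [seen]
{q2} --0--> {q0, q3}  [new]
{q2} --1--> {q4}  [new]
{q2} --2--> ∅  [new]
{q0, q1, q2, q3, q4} --0--> {q0, q1, q2, q3, q4}  [seen]
{q0, q1, q2, q3, q4} --1--> {q0, q1, q2, q3, q4}  [seen]
{q0, q1, q2, q3, q4} --2--> {q0, q1, q2, q3, q4}  [seen]
{q0, q3} --0--> {q0, q1, q2, q3, q4}  [seen]
{q0, q3} --1--> {q0, q1, q2, q3, q4}  [seen]
{q0, q3} --2--> {q2, q4}  [new]
{q4} --0--> {q4}  [seen]
{q4} --1--> {q0, q1, q4}  [new]
{q4} --2--> {q0, q1, q2, q3, q4}  [seen]
∅ --0--> ∅  [seen]
∅ --1--> ∅  [seen]
∅ --2--> ∅  [seen]
{q2, q4} --0--> {q0, q3, q4}  [new]
{q2, q4} --1--> {q0, q1, q4}  [seen]
{q2, q4} --2--> {q0, q1, q2, q3, q4}  [seen]
{q0, q1, q4} --0--> {q0, q2, q3, q4}  [seen]
{q0, q1, q4} --1--> {q0, q1, q2, q3, q4}  [seen]
{q0, q1, q4} --2--> {q0, q1, q2, q3, q4}  [seen]
{q0, q3, q4} --0--> {q0, q1, q2, q3, q4}  [seen]
{q0, q3, q4} --1--> {q0, q1, q2, q3, q4}  [seen]
{q0, q3, q4} --2--> {q0, q1, q2, q3, q4}  [seen]
Reachable DFA states: {q0}, {q0, q2, q3, q4}, {q0, q1, q2}, {q2}, {q0, q1, q2, q3, q4}, {q0, q3}, {q4}, ∅, {q2, q4}, {q0, q1, q4}, {q0, q3, q4}.

11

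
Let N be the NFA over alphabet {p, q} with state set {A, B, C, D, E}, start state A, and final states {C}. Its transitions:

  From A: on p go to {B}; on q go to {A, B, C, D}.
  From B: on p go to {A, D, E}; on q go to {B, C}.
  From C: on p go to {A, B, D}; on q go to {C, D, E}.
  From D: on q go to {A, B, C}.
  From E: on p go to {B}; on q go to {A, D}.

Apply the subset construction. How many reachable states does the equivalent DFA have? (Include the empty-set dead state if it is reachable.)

Start state of the DFA: {A}.
{A} --p--> {B}  [new]
{A} --q--> {A, B, C, D}  [new]
{B} --p--> {A, D, E}  [new]
{B} --q--> {B, C}  [new]
{A, B, C, D} --p--> {A, B, D, E}  [new]
{A, B, C, D} --q--> {A, B, C, D, E}  [new]
{A, D, E} --p--> {B}  [seen]
{A, D, E} --q--> {A, B, C, D}  [seen]
{B, C} --p--> {A, B, D, E}  [seen]
{B, C} --q--> {B, C, D, E}  [new]
{A, B, D, E} --p--> {A, B, D, E}  [seen]
{A, B, D, E} --q--> {A, B, C, D}  [seen]
{A, B, C, D, E} --p--> {A, B, D, E}  [seen]
{A, B, C, D, E} --q--> {A, B, C, D, E}  [seen]
{B, C, D, E} --p--> {A, B, D, E}  [seen]
{B, C, D, E} --q--> {A, B, C, D, E}  [seen]
Reachable DFA states: {A}, {B}, {A, B, C, D}, {A, D, E}, {B, C}, {A, B, D, E}, {A, B, C, D, E}, {B, C, D, E}.

8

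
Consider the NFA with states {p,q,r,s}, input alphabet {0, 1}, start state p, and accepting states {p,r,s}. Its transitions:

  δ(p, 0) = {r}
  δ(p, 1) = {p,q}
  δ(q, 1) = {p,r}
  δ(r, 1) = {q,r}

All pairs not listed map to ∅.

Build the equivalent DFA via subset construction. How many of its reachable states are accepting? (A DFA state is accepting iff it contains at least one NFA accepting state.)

Start state of the DFA: {p}.
{p} --0--> {r}  [new]
{p} --1--> {p,q}  [new]
{r} --0--> ∅  [new]
{r} --1--> {q,r}  [new]
{p,q} --0--> {r}  [seen]
{p,q} --1--> {p,q,r}  [new]
∅ --0--> ∅  [seen]
∅ --1--> ∅  [seen]
{q,r} --0--> ∅  [seen]
{q,r} --1--> {p,q,r}  [seen]
{p,q,r} --0--> {r}  [seen]
{p,q,r} --1--> {p,q,r}  [seen]
Reachable DFA states: {p}, {r}, {p,q}, ∅, {q,r}, {p,q,r}.
Accepting DFA states (contain an NFA accepting state): {p}, {r}, {p,q}, {q,r}, {p,q,r}.

5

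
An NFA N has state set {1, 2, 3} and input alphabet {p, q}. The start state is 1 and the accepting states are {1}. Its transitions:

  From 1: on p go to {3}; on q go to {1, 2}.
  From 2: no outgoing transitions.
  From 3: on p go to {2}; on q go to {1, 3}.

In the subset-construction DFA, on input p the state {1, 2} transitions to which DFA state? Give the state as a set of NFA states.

{3}

δ(1,p) = {3}; δ(2,p) = ∅.
Union: {3}.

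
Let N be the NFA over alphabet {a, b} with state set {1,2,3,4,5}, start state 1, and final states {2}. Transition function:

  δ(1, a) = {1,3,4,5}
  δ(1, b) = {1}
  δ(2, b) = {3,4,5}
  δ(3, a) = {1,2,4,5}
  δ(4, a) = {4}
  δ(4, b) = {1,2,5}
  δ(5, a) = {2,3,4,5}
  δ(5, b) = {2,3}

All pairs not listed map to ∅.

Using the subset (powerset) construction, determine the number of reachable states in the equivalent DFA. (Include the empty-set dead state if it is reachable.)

Start state of the DFA: {1}.
{1} --a--> {1,3,4,5}  [new]
{1} --b--> {1}  [seen]
{1,3,4,5} --a--> {1,2,3,4,5}  [new]
{1,3,4,5} --b--> {1,2,3,5}  [new]
{1,2,3,4,5} --a--> {1,2,3,4,5}  [seen]
{1,2,3,4,5} --b--> {1,2,3,4,5}  [seen]
{1,2,3,5} --a--> {1,2,3,4,5}  [seen]
{1,2,3,5} --b--> {1,2,3,4,5}  [seen]
Reachable DFA states: {1}, {1,3,4,5}, {1,2,3,4,5}, {1,2,3,5}.

4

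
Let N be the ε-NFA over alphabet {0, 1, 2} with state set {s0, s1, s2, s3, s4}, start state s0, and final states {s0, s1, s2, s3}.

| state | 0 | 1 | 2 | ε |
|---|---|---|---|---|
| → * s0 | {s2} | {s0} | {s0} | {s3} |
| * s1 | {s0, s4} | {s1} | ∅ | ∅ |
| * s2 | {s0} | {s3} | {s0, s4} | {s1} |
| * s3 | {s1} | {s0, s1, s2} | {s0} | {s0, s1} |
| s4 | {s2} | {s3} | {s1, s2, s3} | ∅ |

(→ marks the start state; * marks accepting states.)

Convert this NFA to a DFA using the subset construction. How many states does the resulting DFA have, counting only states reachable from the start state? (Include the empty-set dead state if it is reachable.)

4

Start state of the DFA: {s0, s1, s3} (ε-closure of the NFA start).
{s0, s1, s3} --0--> {s0, s1, s2, s3, s4}  [new]
{s0, s1, s3} --1--> {s0, s1, s2, s3}  [new]
{s0, s1, s3} --2--> {s0, s1, s3}  [seen]
{s0, s1, s2, s3, s4} --0--> {s0, s1, s2, s3, s4}  [seen]
{s0, s1, s2, s3, s4} --1--> {s0, s1, s2, s3}  [seen]
{s0, s1, s2, s3, s4} --2--> {s0, s1, s2, s3, s4}  [seen]
{s0, s1, s2, s3} --0--> {s0, s1, s2, s3, s4}  [seen]
{s0, s1, s2, s3} --1--> {s0, s1, s2, s3}  [seen]
{s0, s1, s2, s3} --2--> {s0, s1, s3, s4}  [new]
{s0, s1, s3, s4} --0--> {s0, s1, s2, s3, s4}  [seen]
{s0, s1, s3, s4} --1--> {s0, s1, s2, s3}  [seen]
{s0, s1, s3, s4} --2--> {s0, s1, s2, s3}  [seen]
Reachable DFA states: {s0, s1, s3}, {s0, s1, s2, s3, s4}, {s0, s1, s2, s3}, {s0, s1, s3, s4}.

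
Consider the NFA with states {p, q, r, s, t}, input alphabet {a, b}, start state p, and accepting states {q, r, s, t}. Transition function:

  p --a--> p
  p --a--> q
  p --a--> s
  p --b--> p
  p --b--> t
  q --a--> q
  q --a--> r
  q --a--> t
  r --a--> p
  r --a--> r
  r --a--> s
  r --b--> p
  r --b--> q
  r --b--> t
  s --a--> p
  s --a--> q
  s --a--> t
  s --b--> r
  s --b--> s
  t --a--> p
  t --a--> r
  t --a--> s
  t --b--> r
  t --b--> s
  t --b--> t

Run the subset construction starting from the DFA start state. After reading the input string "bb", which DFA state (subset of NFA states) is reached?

{p, r, s, t}

Start: {p}.
δ(p,b) = {p, t}.
Union: {p, t}.
After b: {p, t}.
δ(p,b) = {p, t}; δ(t,b) = {r, s, t}.
Union: {p, r, s, t}.
After b: {p, r, s, t}.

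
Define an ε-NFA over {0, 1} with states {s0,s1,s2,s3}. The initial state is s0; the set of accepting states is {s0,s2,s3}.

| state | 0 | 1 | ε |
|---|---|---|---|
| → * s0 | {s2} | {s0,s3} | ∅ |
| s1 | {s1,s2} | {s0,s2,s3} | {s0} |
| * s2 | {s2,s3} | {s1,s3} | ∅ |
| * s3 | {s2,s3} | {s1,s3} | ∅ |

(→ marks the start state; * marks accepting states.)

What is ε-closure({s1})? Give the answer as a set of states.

Begin with {s1}.
s1 →ε {s0}; add s0.
ε-closure = {s0,s1}.

{s0,s1}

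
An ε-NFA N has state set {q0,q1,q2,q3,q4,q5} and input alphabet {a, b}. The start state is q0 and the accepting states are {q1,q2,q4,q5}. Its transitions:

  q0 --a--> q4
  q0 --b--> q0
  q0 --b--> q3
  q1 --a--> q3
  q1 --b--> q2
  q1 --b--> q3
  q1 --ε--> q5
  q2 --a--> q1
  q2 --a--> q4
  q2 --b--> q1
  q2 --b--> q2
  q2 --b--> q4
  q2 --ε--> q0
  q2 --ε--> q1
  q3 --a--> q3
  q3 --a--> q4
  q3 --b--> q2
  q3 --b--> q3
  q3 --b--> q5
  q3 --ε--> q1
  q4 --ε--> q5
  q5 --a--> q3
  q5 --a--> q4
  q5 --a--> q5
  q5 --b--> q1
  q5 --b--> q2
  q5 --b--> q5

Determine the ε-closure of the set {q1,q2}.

{q0,q1,q2,q5}

Begin with {q1,q2}.
q1 →ε {q5}; add q5.
q2 →ε {q0,q1}; add q0.
ε-closure = {q0,q1,q2,q5}.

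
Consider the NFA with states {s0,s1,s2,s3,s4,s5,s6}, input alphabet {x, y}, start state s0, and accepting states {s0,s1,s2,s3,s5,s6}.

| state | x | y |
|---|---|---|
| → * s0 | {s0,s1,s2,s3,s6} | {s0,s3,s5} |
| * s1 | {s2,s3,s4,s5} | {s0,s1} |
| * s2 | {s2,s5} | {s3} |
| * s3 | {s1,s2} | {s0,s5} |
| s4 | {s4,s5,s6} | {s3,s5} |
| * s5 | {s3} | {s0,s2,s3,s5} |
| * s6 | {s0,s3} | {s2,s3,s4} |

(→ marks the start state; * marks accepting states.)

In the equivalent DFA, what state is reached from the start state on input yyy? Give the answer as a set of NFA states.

{s0,s2,s3,s5}

Start: {s0}.
δ(s0,y) = {s0,s3,s5}.
Union: {s0,s3,s5}.
After y: {s0,s3,s5}.
δ(s0,y) = {s0,s3,s5}; δ(s3,y) = {s0,s5}; δ(s5,y) = {s0,s2,s3,s5}.
Union: {s0,s2,s3,s5}.
After y: {s0,s2,s3,s5}.
δ(s0,y) = {s0,s3,s5}; δ(s2,y) = {s3}; δ(s3,y) = {s0,s5}; δ(s5,y) = {s0,s2,s3,s5}.
Union: {s0,s2,s3,s5}.
After y: {s0,s2,s3,s5}.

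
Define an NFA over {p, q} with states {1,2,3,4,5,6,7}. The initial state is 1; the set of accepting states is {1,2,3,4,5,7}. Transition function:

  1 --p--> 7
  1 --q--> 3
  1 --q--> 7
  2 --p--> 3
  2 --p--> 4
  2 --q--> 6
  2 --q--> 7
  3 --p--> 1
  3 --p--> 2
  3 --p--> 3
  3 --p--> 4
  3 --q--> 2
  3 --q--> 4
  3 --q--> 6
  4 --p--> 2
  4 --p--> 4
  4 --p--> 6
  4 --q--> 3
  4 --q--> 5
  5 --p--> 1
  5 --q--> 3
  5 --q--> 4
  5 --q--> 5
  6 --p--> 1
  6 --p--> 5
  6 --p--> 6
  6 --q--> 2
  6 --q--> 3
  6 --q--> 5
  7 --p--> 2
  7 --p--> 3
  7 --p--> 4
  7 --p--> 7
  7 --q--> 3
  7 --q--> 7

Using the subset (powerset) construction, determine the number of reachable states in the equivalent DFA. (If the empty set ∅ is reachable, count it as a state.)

9

Start state of the DFA: {1}.
{1} --p--> {7}  [new]
{1} --q--> {3,7}  [new]
{7} --p--> {2,3,4,7}  [new]
{7} --q--> {3,7}  [seen]
{3,7} --p--> {1,2,3,4,7}  [new]
{3,7} --q--> {2,3,4,6,7}  [new]
{2,3,4,7} --p--> {1,2,3,4,6,7}  [new]
{2,3,4,7} --q--> {2,3,4,5,6,7}  [new]
{1,2,3,4,7} --p--> {1,2,3,4,6,7}  [seen]
{1,2,3,4,7} --q--> {2,3,4,5,6,7}  [seen]
{2,3,4,6,7} --p--> {1,2,3,4,5,6,7}  [new]
{2,3,4,6,7} --q--> {2,3,4,5,6,7}  [seen]
{1,2,3,4,6,7} --p--> {1,2,3,4,5,6,7}  [seen]
{1,2,3,4,6,7} --q--> {2,3,4,5,6,7}  [seen]
{2,3,4,5,6,7} --p--> {1,2,3,4,5,6,7}  [seen]
{2,3,4,5,6,7} --q--> {2,3,4,5,6,7}  [seen]
{1,2,3,4,5,6,7} --p--> {1,2,3,4,5,6,7}  [seen]
{1,2,3,4,5,6,7} --q--> {2,3,4,5,6,7}  [seen]
Reachable DFA states: {1}, {7}, {3,7}, {2,3,4,7}, {1,2,3,4,7}, {2,3,4,6,7}, {1,2,3,4,6,7}, {2,3,4,5,6,7}, {1,2,3,4,5,6,7}.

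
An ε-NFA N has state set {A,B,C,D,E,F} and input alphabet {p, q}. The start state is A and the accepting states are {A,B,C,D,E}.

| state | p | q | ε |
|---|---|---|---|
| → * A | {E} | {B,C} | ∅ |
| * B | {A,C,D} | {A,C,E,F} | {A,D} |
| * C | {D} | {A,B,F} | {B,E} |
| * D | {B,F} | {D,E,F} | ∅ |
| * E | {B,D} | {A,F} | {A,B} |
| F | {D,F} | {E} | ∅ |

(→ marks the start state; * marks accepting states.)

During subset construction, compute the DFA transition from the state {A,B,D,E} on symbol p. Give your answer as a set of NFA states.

δ(A,p) = {E}; δ(B,p) = {A,C,D}; δ(D,p) = {B,F}; δ(E,p) = {B,D}.
Union: {A,B,C,D,E,F}.

{A,B,C,D,E,F}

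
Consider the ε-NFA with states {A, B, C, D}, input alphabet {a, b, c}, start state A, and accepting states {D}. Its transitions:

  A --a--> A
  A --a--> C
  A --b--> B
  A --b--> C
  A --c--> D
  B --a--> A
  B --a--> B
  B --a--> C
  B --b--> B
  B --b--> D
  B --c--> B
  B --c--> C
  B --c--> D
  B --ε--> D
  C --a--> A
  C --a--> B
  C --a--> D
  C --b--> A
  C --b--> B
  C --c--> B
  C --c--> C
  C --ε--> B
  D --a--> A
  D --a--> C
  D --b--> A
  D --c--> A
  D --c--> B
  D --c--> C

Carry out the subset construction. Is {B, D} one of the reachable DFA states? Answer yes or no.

Start state of the DFA: {A} (ε-closure of the NFA start).
{A} --a--> {A, B, C, D}  [new]
{A} --b--> {B, C, D}  [new]
{A} --c--> {D}  [new]
{A, B, C, D} --a--> {A, B, C, D}  [seen]
{A, B, C, D} --b--> {A, B, C, D}  [seen]
{A, B, C, D} --c--> {A, B, C, D}  [seen]
{B, C, D} --a--> {A, B, C, D}  [seen]
{B, C, D} --b--> {A, B, D}  [new]
{B, C, D} --c--> {A, B, C, D}  [seen]
{D} --a--> {A, B, C, D}  [seen]
{D} --b--> {A}  [seen]
{D} --c--> {A, B, C, D}  [seen]
{A, B, D} --a--> {A, B, C, D}  [seen]
{A, B, D} --b--> {A, B, C, D}  [seen]
{A, B, D} --c--> {A, B, C, D}  [seen]
Reachable DFA states: {A}, {A, B, C, D}, {B, C, D}, {D}, {A, B, D}.
{B, D} is not among them.

no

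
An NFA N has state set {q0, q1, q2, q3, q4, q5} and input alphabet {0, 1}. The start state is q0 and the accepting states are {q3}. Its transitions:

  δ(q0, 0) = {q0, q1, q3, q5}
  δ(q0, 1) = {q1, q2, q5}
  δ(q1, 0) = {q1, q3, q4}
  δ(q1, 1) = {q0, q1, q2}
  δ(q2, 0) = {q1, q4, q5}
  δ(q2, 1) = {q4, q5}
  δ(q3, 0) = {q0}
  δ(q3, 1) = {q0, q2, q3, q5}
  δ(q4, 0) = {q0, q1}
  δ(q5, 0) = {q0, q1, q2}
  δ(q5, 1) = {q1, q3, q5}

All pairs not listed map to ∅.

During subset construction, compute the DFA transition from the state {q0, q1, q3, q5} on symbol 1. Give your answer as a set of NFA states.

{q0, q1, q2, q3, q5}

δ(q0,1) = {q1, q2, q5}; δ(q1,1) = {q0, q1, q2}; δ(q3,1) = {q0, q2, q3, q5}; δ(q5,1) = {q1, q3, q5}.
Union: {q0, q1, q2, q3, q5}.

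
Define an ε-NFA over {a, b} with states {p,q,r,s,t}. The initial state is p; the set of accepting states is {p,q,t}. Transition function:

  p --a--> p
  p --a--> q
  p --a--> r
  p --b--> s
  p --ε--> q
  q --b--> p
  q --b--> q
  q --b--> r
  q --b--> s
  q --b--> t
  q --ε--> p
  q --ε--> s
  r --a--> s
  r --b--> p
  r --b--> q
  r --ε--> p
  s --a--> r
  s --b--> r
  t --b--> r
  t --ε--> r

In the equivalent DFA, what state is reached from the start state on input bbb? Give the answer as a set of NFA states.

{p,q,r,s,t}

Start: {p,q,s}.
δ(p,b) = {s}; δ(q,b) = {p,q,r,s,t}; δ(s,b) = {r}.
Union: {p,q,r,s,t}.
After b: {p,q,r,s,t}.
δ(p,b) = {s}; δ(q,b) = {p,q,r,s,t}; δ(r,b) = {p,q}; δ(s,b) = {r}; δ(t,b) = {r}.
Union: {p,q,r,s,t}.
After b: {p,q,r,s,t}.
δ(p,b) = {s}; δ(q,b) = {p,q,r,s,t}; δ(r,b) = {p,q}; δ(s,b) = {r}; δ(t,b) = {r}.
Union: {p,q,r,s,t}.
After b: {p,q,r,s,t}.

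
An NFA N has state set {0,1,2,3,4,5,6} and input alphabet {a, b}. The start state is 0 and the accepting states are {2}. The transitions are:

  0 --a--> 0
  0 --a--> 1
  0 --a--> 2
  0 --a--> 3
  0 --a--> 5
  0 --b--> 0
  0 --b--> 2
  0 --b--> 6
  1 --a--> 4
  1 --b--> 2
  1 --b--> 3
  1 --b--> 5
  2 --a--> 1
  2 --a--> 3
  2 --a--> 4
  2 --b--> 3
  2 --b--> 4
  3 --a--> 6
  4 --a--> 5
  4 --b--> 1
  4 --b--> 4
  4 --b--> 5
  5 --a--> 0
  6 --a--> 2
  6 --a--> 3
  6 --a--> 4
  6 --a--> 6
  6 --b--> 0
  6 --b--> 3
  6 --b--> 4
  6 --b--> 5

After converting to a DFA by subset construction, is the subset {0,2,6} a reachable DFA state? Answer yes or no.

Start state of the DFA: {0}.
{0} --a--> {0,1,2,3,5}  [new]
{0} --b--> {0,2,6}  [new]
{0,1,2,3,5} --a--> {0,1,2,3,4,5,6}  [new]
{0,1,2,3,5} --b--> {0,2,3,4,5,6}  [new]
{0,2,6} --a--> {0,1,2,3,4,5,6}  [seen]
{0,2,6} --b--> {0,2,3,4,5,6}  [seen]
{0,1,2,3,4,5,6} --a--> {0,1,2,3,4,5,6}  [seen]
{0,1,2,3,4,5,6} --b--> {0,1,2,3,4,5,6}  [seen]
{0,2,3,4,5,6} --a--> {0,1,2,3,4,5,6}  [seen]
{0,2,3,4,5,6} --b--> {0,1,2,3,4,5,6}  [seen]
Reachable DFA states: {0}, {0,1,2,3,5}, {0,2,6}, {0,1,2,3,4,5,6}, {0,2,3,4,5,6}.
{0,2,6} is among them.

yes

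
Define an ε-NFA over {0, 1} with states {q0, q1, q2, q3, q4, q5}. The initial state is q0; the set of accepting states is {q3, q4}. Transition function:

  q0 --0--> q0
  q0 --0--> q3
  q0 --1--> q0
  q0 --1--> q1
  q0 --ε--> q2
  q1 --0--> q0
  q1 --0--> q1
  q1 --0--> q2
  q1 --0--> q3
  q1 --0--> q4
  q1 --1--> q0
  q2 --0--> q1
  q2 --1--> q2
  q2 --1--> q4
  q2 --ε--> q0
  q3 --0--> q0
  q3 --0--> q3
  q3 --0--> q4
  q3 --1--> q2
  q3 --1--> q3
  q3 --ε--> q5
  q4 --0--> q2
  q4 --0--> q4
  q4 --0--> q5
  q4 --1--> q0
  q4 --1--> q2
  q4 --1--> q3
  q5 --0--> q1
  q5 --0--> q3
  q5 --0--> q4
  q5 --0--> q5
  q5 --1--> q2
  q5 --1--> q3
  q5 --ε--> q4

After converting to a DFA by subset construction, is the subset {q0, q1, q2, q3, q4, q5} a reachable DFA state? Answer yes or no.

Start state of the DFA: {q0, q2} (ε-closure of the NFA start).
{q0, q2} --0--> {q0, q1, q2, q3, q4, q5}  [new]
{q0, q2} --1--> {q0, q1, q2, q4}  [new]
{q0, q1, q2, q3, q4, q5} --0--> {q0, q1, q2, q3, q4, q5}  [seen]
{q0, q1, q2, q3, q4, q5} --1--> {q0, q1, q2, q3, q4, q5}  [seen]
{q0, q1, q2, q4} --0--> {q0, q1, q2, q3, q4, q5}  [seen]
{q0, q1, q2, q4} --1--> {q0, q1, q2, q3, q4, q5}  [seen]
Reachable DFA states: {q0, q2}, {q0, q1, q2, q3, q4, q5}, {q0, q1, q2, q4}.
{q0, q1, q2, q3, q4, q5} is among them.

yes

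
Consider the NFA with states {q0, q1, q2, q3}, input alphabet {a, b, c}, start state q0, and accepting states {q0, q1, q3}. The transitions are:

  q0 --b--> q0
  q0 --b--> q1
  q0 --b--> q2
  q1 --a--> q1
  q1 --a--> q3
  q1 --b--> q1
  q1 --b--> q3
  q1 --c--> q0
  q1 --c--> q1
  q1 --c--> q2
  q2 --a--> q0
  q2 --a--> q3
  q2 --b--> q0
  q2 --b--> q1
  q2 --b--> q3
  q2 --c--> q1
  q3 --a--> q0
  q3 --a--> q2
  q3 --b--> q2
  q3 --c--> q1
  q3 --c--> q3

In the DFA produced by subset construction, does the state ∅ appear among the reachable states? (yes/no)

yes

Start state of the DFA: {q0}.
{q0} --a--> ∅  [new]
{q0} --b--> {q0, q1, q2}  [new]
{q0} --c--> ∅  [seen]
∅ --a--> ∅  [seen]
∅ --b--> ∅  [seen]
∅ --c--> ∅  [seen]
{q0, q1, q2} --a--> {q0, q1, q3}  [new]
{q0, q1, q2} --b--> {q0, q1, q2, q3}  [new]
{q0, q1, q2} --c--> {q0, q1, q2}  [seen]
{q0, q1, q3} --a--> {q0, q1, q2, q3}  [seen]
{q0, q1, q3} --b--> {q0, q1, q2, q3}  [seen]
{q0, q1, q3} --c--> {q0, q1, q2, q3}  [seen]
{q0, q1, q2, q3} --a--> {q0, q1, q2, q3}  [seen]
{q0, q1, q2, q3} --b--> {q0, q1, q2, q3}  [seen]
{q0, q1, q2, q3} --c--> {q0, q1, q2, q3}  [seen]
Reachable DFA states: {q0}, ∅, {q0, q1, q2}, {q0, q1, q3}, {q0, q1, q2, q3}.
∅ is among them.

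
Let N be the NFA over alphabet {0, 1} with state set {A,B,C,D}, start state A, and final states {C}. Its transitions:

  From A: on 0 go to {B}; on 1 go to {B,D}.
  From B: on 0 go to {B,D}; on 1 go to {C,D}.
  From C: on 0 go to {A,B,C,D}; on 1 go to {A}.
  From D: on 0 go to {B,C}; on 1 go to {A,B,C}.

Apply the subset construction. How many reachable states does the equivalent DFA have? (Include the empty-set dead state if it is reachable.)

7

Start state of the DFA: {A}.
{A} --0--> {B}  [new]
{A} --1--> {B,D}  [new]
{B} --0--> {B,D}  [seen]
{B} --1--> {C,D}  [new]
{B,D} --0--> {B,C,D}  [new]
{B,D} --1--> {A,B,C,D}  [new]
{C,D} --0--> {A,B,C,D}  [seen]
{C,D} --1--> {A,B,C}  [new]
{B,C,D} --0--> {A,B,C,D}  [seen]
{B,C,D} --1--> {A,B,C,D}  [seen]
{A,B,C,D} --0--> {A,B,C,D}  [seen]
{A,B,C,D} --1--> {A,B,C,D}  [seen]
{A,B,C} --0--> {A,B,C,D}  [seen]
{A,B,C} --1--> {A,B,C,D}  [seen]
Reachable DFA states: {A}, {B}, {B,D}, {C,D}, {B,C,D}, {A,B,C,D}, {A,B,C}.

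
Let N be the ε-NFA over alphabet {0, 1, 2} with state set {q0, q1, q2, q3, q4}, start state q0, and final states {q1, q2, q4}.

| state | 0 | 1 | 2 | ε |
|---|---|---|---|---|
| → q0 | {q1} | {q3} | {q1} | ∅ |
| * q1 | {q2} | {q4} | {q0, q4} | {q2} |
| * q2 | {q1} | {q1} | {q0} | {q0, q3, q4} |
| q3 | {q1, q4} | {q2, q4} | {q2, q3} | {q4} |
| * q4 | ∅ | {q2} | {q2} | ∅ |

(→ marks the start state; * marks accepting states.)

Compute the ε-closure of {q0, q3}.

Begin with {q0, q3}.
q3 →ε {q4}; add q4.
ε-closure = {q0, q3, q4}.

{q0, q3, q4}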